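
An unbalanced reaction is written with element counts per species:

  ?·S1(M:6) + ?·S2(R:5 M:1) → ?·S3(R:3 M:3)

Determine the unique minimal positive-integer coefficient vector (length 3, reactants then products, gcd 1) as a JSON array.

R: 2·0+3·5 = 15 | 5·3 = 15
M: 2·6+3·1 = 15 | 5·3 = 15
gcd(2,3,5) = 1

Coefficients: [2, 3, 5]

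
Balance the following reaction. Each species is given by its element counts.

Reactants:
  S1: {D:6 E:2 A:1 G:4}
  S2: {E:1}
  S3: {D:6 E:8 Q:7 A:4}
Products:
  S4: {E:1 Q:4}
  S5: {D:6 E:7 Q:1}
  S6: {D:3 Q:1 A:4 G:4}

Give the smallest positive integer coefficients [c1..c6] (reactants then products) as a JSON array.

D: 4·6+6·0+3·6 = 42 | 3·0+5·6+4·3 = 42
E: 4·2+6·1+3·8 = 38 | 3·1+5·7+4·0 = 38
Q: 4·0+6·0+3·7 = 21 | 3·4+5·1+4·1 = 21
A: 4·1+6·0+3·4 = 16 | 3·0+5·0+4·4 = 16
G: 4·4+6·0+3·0 = 16 | 3·0+5·0+4·4 = 16
gcd(4,6,3,3,5,4) = 1

Coefficients: [4, 6, 3, 3, 5, 4]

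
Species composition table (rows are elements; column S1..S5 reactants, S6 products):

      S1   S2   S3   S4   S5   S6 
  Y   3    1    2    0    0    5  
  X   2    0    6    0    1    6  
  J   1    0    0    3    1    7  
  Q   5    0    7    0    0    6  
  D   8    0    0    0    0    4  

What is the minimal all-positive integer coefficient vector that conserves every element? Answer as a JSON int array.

Y: 1·3+5·1+1·2+3·0+4·0 = 10 | 2·5 = 10
X: 1·2+5·0+1·6+3·0+4·1 = 12 | 2·6 = 12
J: 1·1+5·0+1·0+3·3+4·1 = 14 | 2·7 = 14
Q: 1·5+5·0+1·7+3·0+4·0 = 12 | 2·6 = 12
D: 1·8+5·0+1·0+3·0+4·0 = 8 | 2·4 = 8
gcd(1,5,1,3,4,2) = 1

Coefficients: [1, 5, 1, 3, 4, 2]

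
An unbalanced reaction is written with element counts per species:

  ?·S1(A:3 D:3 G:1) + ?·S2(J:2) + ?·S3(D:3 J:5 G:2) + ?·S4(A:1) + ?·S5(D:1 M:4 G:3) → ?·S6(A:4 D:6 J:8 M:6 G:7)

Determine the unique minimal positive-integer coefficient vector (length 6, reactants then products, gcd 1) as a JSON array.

Coefficients: [1, 3, 2, 5, 3, 2]

A: 1·3+3·0+2·0+5·1+3·0 = 8 | 2·4 = 8
D: 1·3+3·0+2·3+5·0+3·1 = 12 | 2·6 = 12
J: 1·0+3·2+2·5+5·0+3·0 = 16 | 2·8 = 16
M: 1·0+3·0+2·0+5·0+3·4 = 12 | 2·6 = 12
G: 1·1+3·0+2·2+5·0+3·3 = 14 | 2·7 = 14
gcd(1,3,2,5,3,2) = 1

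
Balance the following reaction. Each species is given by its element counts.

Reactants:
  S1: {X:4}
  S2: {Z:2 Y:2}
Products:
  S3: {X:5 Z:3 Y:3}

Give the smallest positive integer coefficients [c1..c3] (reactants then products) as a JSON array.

Coefficients: [5, 6, 4]

X: 5·4+6·0 = 20 | 4·5 = 20
Z: 5·0+6·2 = 12 | 4·3 = 12
Y: 5·0+6·2 = 12 | 4·3 = 12
gcd(5,6,4) = 1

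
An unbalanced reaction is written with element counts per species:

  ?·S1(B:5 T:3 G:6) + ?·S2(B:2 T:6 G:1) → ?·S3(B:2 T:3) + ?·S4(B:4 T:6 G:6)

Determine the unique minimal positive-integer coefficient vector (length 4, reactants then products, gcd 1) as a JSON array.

B: 4·5+6·2 = 32 | 6·2+5·4 = 32
T: 4·3+6·6 = 48 | 6·3+5·6 = 48
G: 4·6+6·1 = 30 | 6·0+5·6 = 30
gcd(4,6,6,5) = 1

Coefficients: [4, 6, 6, 5]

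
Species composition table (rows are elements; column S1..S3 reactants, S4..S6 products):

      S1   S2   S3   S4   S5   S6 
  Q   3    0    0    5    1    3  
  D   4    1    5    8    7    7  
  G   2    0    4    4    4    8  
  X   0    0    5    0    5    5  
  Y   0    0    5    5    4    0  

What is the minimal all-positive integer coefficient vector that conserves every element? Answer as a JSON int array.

Coefficients: [6, 4, 6, 2, 5, 1]

Q: 6·3+4·0+6·0 = 18 | 2·5+5·1+1·3 = 18
D: 6·4+4·1+6·5 = 58 | 2·8+5·7+1·7 = 58
G: 6·2+4·0+6·4 = 36 | 2·4+5·4+1·8 = 36
X: 6·0+4·0+6·5 = 30 | 2·0+5·5+1·5 = 30
Y: 6·0+4·0+6·5 = 30 | 2·5+5·4+1·0 = 30
gcd(6,4,6,2,5,1) = 1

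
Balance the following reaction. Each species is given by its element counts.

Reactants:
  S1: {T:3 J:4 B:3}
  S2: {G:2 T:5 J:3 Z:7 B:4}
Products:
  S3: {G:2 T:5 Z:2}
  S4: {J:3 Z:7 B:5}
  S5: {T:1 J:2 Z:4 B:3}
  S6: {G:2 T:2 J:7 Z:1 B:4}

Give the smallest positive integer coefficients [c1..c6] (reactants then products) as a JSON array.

Coefficients: [1, 6, 5, 1, 6, 1]

G: 1·0+6·2 = 12 | 5·2+1·0+6·0+1·2 = 12
T: 1·3+6·5 = 33 | 5·5+1·0+6·1+1·2 = 33
J: 1·4+6·3 = 22 | 5·0+1·3+6·2+1·7 = 22
Z: 1·0+6·7 = 42 | 5·2+1·7+6·4+1·1 = 42
B: 1·3+6·4 = 27 | 5·0+1·5+6·3+1·4 = 27
gcd(1,6,5,1,6,1) = 1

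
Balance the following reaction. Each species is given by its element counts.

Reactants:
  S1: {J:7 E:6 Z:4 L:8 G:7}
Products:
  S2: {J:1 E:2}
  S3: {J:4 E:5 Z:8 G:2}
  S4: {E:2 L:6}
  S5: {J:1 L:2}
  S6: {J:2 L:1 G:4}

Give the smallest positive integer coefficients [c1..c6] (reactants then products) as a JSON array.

Coefficients: [4, 4, 2, 3, 4, 6]

J: 4·7 = 28 | 4·1+2·4+3·0+4·1+6·2 = 28
E: 4·6 = 24 | 4·2+2·5+3·2+4·0+6·0 = 24
Z: 4·4 = 16 | 4·0+2·8+3·0+4·0+6·0 = 16
L: 4·8 = 32 | 4·0+2·0+3·6+4·2+6·1 = 32
G: 4·7 = 28 | 4·0+2·2+3·0+4·0+6·4 = 28
gcd(4,4,2,3,4,6) = 1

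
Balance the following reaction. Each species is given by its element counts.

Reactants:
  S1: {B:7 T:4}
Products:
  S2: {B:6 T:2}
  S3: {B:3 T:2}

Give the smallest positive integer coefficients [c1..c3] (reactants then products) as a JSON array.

B: 3·7 = 21 | 1·6+5·3 = 21
T: 3·4 = 12 | 1·2+5·2 = 12
gcd(3,1,5) = 1

Coefficients: [3, 1, 5]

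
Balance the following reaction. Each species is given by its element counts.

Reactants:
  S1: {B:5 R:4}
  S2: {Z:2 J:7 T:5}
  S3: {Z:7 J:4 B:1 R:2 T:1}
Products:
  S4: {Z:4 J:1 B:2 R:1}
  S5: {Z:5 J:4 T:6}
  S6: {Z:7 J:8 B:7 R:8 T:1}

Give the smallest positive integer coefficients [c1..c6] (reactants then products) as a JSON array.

Coefficients: [4, 2, 5, 2, 2, 3]

Z: 4·0+2·2+5·7 = 39 | 2·4+2·5+3·7 = 39
J: 4·0+2·7+5·4 = 34 | 2·1+2·4+3·8 = 34
B: 4·5+2·0+5·1 = 25 | 2·2+2·0+3·7 = 25
R: 4·4+2·0+5·2 = 26 | 2·1+2·0+3·8 = 26
T: 4·0+2·5+5·1 = 15 | 2·0+2·6+3·1 = 15
gcd(4,2,5,2,2,3) = 1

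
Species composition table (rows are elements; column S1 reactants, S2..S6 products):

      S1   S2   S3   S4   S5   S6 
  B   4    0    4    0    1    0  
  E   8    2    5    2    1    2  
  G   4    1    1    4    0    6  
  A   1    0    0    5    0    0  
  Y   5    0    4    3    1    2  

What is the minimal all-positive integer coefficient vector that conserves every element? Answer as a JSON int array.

Coefficients: [5, 6, 4, 1, 4, 1]

B: 5·4 = 20 | 6·0+4·4+1·0+4·1+1·0 = 20
E: 5·8 = 40 | 6·2+4·5+1·2+4·1+1·2 = 40
G: 5·4 = 20 | 6·1+4·1+1·4+4·0+1·6 = 20
A: 5·1 = 5 | 6·0+4·0+1·5+4·0+1·0 = 5
Y: 5·5 = 25 | 6·0+4·4+1·3+4·1+1·2 = 25
gcd(5,6,4,1,4,1) = 1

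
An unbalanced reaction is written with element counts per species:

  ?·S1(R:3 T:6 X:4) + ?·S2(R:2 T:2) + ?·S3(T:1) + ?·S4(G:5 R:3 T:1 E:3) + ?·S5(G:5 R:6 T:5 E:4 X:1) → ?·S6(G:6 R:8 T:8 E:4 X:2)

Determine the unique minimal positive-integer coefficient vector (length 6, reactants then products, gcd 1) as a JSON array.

Coefficients: [2, 5, 4, 4, 2, 5]

G: 2·0+5·0+4·0+4·5+2·5 = 30 | 5·6 = 30
R: 2·3+5·2+4·0+4·3+2·6 = 40 | 5·8 = 40
T: 2·6+5·2+4·1+4·1+2·5 = 40 | 5·8 = 40
E: 2·0+5·0+4·0+4·3+2·4 = 20 | 5·4 = 20
X: 2·4+5·0+4·0+4·0+2·1 = 10 | 5·2 = 10
gcd(2,5,4,4,2,5) = 1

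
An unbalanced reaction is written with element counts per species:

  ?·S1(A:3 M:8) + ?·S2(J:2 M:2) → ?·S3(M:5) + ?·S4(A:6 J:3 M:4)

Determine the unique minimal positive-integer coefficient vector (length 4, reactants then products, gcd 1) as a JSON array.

Coefficients: [4, 3, 6, 2]

A: 4·3+3·0 = 12 | 6·0+2·6 = 12
J: 4·0+3·2 = 6 | 6·0+2·3 = 6
M: 4·8+3·2 = 38 | 6·5+2·4 = 38
gcd(4,3,6,2) = 1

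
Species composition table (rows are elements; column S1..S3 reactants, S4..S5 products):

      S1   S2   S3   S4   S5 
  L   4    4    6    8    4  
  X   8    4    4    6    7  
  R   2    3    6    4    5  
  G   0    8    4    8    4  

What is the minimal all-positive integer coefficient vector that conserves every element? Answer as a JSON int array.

L: 4·4+6·4+4·6 = 64 | 5·8+6·4 = 64
X: 4·8+6·4+4·4 = 72 | 5·6+6·7 = 72
R: 4·2+6·3+4·6 = 50 | 5·4+6·5 = 50
G: 4·0+6·8+4·4 = 64 | 5·8+6·4 = 64
gcd(4,6,4,5,6) = 1

Coefficients: [4, 6, 4, 5, 6]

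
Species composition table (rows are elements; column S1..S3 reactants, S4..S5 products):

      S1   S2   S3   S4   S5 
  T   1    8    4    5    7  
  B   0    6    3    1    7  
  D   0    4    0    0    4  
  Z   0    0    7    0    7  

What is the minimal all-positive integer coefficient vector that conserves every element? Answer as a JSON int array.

Coefficients: [5, 1, 1, 2, 1]

T: 5·1+1·8+1·4 = 17 | 2·5+1·7 = 17
B: 5·0+1·6+1·3 = 9 | 2·1+1·7 = 9
D: 5·0+1·4+1·0 = 4 | 2·0+1·4 = 4
Z: 5·0+1·0+1·7 = 7 | 2·0+1·7 = 7
gcd(5,1,1,2,1) = 1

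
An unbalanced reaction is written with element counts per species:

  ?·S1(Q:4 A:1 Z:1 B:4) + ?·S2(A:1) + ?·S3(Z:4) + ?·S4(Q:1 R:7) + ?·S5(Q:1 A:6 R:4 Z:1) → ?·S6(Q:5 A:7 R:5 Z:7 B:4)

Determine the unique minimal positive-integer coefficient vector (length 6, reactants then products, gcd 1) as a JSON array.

Q: 3·4+6·0+4·0+1·1+2·1 = 15 | 3·5 = 15
A: 3·1+6·1+4·0+1·0+2·6 = 21 | 3·7 = 21
R: 3·0+6·0+4·0+1·7+2·4 = 15 | 3·5 = 15
Z: 3·1+6·0+4·4+1·0+2·1 = 21 | 3·7 = 21
B: 3·4+6·0+4·0+1·0+2·0 = 12 | 3·4 = 12
gcd(3,6,4,1,2,3) = 1

Coefficients: [3, 6, 4, 1, 2, 3]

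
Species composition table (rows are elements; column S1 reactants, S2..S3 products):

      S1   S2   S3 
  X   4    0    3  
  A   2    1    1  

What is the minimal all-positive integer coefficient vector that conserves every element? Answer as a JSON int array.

X: 3·4 = 12 | 2·0+4·3 = 12
A: 3·2 = 6 | 2·1+4·1 = 6
gcd(3,2,4) = 1

Coefficients: [3, 2, 4]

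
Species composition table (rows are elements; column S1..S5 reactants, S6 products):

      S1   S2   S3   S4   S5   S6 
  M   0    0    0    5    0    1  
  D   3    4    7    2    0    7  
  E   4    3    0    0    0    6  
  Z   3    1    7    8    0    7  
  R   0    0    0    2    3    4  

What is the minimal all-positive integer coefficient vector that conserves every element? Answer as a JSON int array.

M: 6·0+2·0+1·0+1·5+6·0 = 5 | 5·1 = 5
D: 6·3+2·4+1·7+1·2+6·0 = 35 | 5·7 = 35
E: 6·4+2·3+1·0+1·0+6·0 = 30 | 5·6 = 30
Z: 6·3+2·1+1·7+1·8+6·0 = 35 | 5·7 = 35
R: 6·0+2·0+1·0+1·2+6·3 = 20 | 5·4 = 20
gcd(6,2,1,1,6,5) = 1

Coefficients: [6, 2, 1, 1, 6, 5]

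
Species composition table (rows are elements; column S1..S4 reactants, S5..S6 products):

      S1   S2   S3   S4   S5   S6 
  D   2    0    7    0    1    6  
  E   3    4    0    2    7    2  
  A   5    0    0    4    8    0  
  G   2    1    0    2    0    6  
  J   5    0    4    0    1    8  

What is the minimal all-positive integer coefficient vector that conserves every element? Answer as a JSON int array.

D: 4·2+4·0+2·7+3·0 = 22 | 4·1+3·6 = 22
E: 4·3+4·4+2·0+3·2 = 34 | 4·7+3·2 = 34
A: 4·5+4·0+2·0+3·4 = 32 | 4·8+3·0 = 32
G: 4·2+4·1+2·0+3·2 = 18 | 4·0+3·6 = 18
J: 4·5+4·0+2·4+3·0 = 28 | 4·1+3·8 = 28
gcd(4,4,2,3,4,3) = 1

Coefficients: [4, 4, 2, 3, 4, 3]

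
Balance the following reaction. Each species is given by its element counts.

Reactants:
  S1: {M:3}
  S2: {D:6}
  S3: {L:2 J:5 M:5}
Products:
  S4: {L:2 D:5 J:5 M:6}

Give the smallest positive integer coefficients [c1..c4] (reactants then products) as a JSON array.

L: 2·0+5·0+6·2 = 12 | 6·2 = 12
D: 2·0+5·6+6·0 = 30 | 6·5 = 30
J: 2·0+5·0+6·5 = 30 | 6·5 = 30
M: 2·3+5·0+6·5 = 36 | 6·6 = 36
gcd(2,5,6,6) = 1

Coefficients: [2, 5, 6, 6]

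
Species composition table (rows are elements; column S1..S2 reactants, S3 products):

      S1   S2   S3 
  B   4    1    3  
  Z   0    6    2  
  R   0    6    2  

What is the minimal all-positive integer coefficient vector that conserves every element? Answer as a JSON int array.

B: 2·4+1·1 = 9 | 3·3 = 9
Z: 2·0+1·6 = 6 | 3·2 = 6
R: 2·0+1·6 = 6 | 3·2 = 6
gcd(2,1,3) = 1

Coefficients: [2, 1, 3]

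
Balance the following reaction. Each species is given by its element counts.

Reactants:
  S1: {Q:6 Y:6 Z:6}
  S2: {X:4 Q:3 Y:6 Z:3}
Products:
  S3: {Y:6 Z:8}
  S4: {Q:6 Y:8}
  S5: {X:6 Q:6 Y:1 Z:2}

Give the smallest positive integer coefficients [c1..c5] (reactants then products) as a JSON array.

Coefficients: [5, 6, 5, 4, 4]

X: 5·0+6·4 = 24 | 5·0+4·0+4·6 = 24
Q: 5·6+6·3 = 48 | 5·0+4·6+4·6 = 48
Y: 5·6+6·6 = 66 | 5·6+4·8+4·1 = 66
Z: 5·6+6·3 = 48 | 5·8+4·0+4·2 = 48
gcd(5,6,5,4,4) = 1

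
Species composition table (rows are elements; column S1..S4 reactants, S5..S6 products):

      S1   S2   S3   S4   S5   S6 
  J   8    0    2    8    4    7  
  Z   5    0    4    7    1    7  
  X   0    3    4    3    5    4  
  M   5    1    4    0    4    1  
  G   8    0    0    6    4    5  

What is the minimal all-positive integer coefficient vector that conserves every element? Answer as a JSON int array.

Coefficients: [1, 5, 1, 5, 2, 6]

J: 1·8+5·0+1·2+5·8 = 50 | 2·4+6·7 = 50
Z: 1·5+5·0+1·4+5·7 = 44 | 2·1+6·7 = 44
X: 1·0+5·3+1·4+5·3 = 34 | 2·5+6·4 = 34
M: 1·5+5·1+1·4+5·0 = 14 | 2·4+6·1 = 14
G: 1·8+5·0+1·0+5·6 = 38 | 2·4+6·5 = 38
gcd(1,5,1,5,2,6) = 1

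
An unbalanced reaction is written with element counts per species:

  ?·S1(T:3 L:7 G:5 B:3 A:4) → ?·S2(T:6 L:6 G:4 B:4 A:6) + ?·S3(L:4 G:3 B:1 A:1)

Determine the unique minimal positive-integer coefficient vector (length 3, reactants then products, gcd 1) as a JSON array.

Coefficients: [2, 1, 2]

T: 2·3 = 6 | 1·6+2·0 = 6
L: 2·7 = 14 | 1·6+2·4 = 14
G: 2·5 = 10 | 1·4+2·3 = 10
B: 2·3 = 6 | 1·4+2·1 = 6
A: 2·4 = 8 | 1·6+2·1 = 8
gcd(2,1,2) = 1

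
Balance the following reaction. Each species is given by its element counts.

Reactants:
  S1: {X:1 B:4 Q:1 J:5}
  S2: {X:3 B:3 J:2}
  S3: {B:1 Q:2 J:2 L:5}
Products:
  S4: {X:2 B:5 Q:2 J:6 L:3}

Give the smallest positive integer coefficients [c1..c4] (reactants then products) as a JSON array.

X: 4·1+2·3+3·0 = 10 | 5·2 = 10
B: 4·4+2·3+3·1 = 25 | 5·5 = 25
Q: 4·1+2·0+3·2 = 10 | 5·2 = 10
J: 4·5+2·2+3·2 = 30 | 5·6 = 30
L: 4·0+2·0+3·5 = 15 | 5·3 = 15
gcd(4,2,3,5) = 1

Coefficients: [4, 2, 3, 5]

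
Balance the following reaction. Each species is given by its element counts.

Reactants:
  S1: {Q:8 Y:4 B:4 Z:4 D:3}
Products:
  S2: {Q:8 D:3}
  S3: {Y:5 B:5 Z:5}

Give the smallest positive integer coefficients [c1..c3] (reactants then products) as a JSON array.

Coefficients: [5, 5, 4]

Q: 5·8 = 40 | 5·8+4·0 = 40
Y: 5·4 = 20 | 5·0+4·5 = 20
B: 5·4 = 20 | 5·0+4·5 = 20
Z: 5·4 = 20 | 5·0+4·5 = 20
D: 5·3 = 15 | 5·3+4·0 = 15
gcd(5,5,4) = 1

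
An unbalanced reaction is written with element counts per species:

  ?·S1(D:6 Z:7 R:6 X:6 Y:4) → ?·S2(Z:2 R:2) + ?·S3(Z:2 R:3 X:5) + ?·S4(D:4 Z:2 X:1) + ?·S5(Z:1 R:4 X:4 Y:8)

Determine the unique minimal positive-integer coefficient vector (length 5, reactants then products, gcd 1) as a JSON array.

Coefficients: [4, 5, 2, 6, 2]

D: 4·6 = 24 | 5·0+2·0+6·4+2·0 = 24
Z: 4·7 = 28 | 5·2+2·2+6·2+2·1 = 28
R: 4·6 = 24 | 5·2+2·3+6·0+2·4 = 24
X: 4·6 = 24 | 5·0+2·5+6·1+2·4 = 24
Y: 4·4 = 16 | 5·0+2·0+6·0+2·8 = 16
gcd(4,5,2,6,2) = 1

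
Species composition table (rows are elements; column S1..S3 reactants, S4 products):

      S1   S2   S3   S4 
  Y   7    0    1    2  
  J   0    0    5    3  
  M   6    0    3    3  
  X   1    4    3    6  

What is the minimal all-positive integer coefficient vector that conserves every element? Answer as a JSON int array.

Y: 1·7+5·0+3·1 = 10 | 5·2 = 10
J: 1·0+5·0+3·5 = 15 | 5·3 = 15
M: 1·6+5·0+3·3 = 15 | 5·3 = 15
X: 1·1+5·4+3·3 = 30 | 5·6 = 30
gcd(1,5,3,5) = 1

Coefficients: [1, 5, 3, 5]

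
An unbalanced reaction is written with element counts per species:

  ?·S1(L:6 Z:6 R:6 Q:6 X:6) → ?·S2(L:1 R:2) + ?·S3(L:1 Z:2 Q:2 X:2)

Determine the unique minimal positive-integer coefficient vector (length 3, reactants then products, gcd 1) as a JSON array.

L: 1·6 = 6 | 3·1+3·1 = 6
Z: 1·6 = 6 | 3·0+3·2 = 6
R: 1·6 = 6 | 3·2+3·0 = 6
Q: 1·6 = 6 | 3·0+3·2 = 6
X: 1·6 = 6 | 3·0+3·2 = 6
gcd(1,3,3) = 1

Coefficients: [1, 3, 3]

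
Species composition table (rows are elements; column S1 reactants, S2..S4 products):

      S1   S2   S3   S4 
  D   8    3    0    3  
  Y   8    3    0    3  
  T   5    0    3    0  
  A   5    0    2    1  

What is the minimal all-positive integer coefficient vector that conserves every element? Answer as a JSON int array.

Coefficients: [3, 3, 5, 5]

D: 3·8 = 24 | 3·3+5·0+5·3 = 24
Y: 3·8 = 24 | 3·3+5·0+5·3 = 24
T: 3·5 = 15 | 3·0+5·3+5·0 = 15
A: 3·5 = 15 | 3·0+5·2+5·1 = 15
gcd(3,3,5,5) = 1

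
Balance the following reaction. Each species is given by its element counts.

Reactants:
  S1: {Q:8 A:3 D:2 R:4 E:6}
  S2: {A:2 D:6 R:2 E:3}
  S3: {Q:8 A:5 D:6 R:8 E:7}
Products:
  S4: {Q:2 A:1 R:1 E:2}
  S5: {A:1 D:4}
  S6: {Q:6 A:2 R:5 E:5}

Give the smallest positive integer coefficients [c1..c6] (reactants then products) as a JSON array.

Q: 3·8+1·0+2·8 = 40 | 5·2+6·0+5·6 = 40
A: 3·3+1·2+2·5 = 21 | 5·1+6·1+5·2 = 21
D: 3·2+1·6+2·6 = 24 | 5·0+6·4+5·0 = 24
R: 3·4+1·2+2·8 = 30 | 5·1+6·0+5·5 = 30
E: 3·6+1·3+2·7 = 35 | 5·2+6·0+5·5 = 35
gcd(3,1,2,5,6,5) = 1

Coefficients: [3, 1, 2, 5, 6, 5]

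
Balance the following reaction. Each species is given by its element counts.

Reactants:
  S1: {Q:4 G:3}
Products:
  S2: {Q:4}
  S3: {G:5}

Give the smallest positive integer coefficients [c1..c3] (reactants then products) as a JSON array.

Q: 5·4 = 20 | 5·4+3·0 = 20
G: 5·3 = 15 | 5·0+3·5 = 15
gcd(5,5,3) = 1

Coefficients: [5, 5, 3]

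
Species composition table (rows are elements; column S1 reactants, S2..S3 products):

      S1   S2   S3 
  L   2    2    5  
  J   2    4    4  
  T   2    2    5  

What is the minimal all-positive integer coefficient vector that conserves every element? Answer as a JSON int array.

Coefficients: [6, 1, 2]

L: 6·2 = 12 | 1·2+2·5 = 12
J: 6·2 = 12 | 1·4+2·4 = 12
T: 6·2 = 12 | 1·2+2·5 = 12
gcd(6,1,2) = 1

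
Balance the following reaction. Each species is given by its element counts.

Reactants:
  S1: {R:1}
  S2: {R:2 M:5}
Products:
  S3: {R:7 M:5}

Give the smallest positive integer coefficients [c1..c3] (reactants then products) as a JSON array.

R: 5·1+1·2 = 7 | 1·7 = 7
M: 5·0+1·5 = 5 | 1·5 = 5
gcd(5,1,1) = 1

Coefficients: [5, 1, 1]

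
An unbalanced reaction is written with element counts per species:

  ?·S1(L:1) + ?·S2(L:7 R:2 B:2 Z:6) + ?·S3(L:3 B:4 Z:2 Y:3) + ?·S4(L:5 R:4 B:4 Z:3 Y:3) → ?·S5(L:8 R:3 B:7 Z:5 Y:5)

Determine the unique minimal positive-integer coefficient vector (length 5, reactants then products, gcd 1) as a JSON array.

Coefficients: [3, 1, 6, 4, 6]

L: 3·1+1·7+6·3+4·5 = 48 | 6·8 = 48
R: 3·0+1·2+6·0+4·4 = 18 | 6·3 = 18
B: 3·0+1·2+6·4+4·4 = 42 | 6·7 = 42
Z: 3·0+1·6+6·2+4·3 = 30 | 6·5 = 30
Y: 3·0+1·0+6·3+4·3 = 30 | 6·5 = 30
gcd(3,1,6,4,6) = 1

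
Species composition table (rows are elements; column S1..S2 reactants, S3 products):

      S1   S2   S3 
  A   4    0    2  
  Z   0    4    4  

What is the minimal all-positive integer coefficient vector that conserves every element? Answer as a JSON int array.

A: 1·4+2·0 = 4 | 2·2 = 4
Z: 1·0+2·4 = 8 | 2·4 = 8
gcd(1,2,2) = 1

Coefficients: [1, 2, 2]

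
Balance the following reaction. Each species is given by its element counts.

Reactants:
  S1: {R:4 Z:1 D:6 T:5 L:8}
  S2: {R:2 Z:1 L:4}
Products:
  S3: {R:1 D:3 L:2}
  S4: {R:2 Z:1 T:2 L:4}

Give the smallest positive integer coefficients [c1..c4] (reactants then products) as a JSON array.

R: 2·4+3·2 = 14 | 4·1+5·2 = 14
Z: 2·1+3·1 = 5 | 4·0+5·1 = 5
D: 2·6+3·0 = 12 | 4·3+5·0 = 12
T: 2·5+3·0 = 10 | 4·0+5·2 = 10
L: 2·8+3·4 = 28 | 4·2+5·4 = 28
gcd(2,3,4,5) = 1

Coefficients: [2, 3, 4, 5]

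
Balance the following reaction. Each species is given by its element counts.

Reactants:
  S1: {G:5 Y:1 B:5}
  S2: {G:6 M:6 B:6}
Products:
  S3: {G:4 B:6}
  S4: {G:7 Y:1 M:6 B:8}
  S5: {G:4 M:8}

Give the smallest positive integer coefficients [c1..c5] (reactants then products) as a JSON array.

G: 2·5+6·6 = 46 | 5·4+2·7+3·4 = 46
Y: 2·1+6·0 = 2 | 5·0+2·1+3·0 = 2
M: 2·0+6·6 = 36 | 5·0+2·6+3·8 = 36
B: 2·5+6·6 = 46 | 5·6+2·8+3·0 = 46
gcd(2,6,5,2,3) = 1

Coefficients: [2, 6, 5, 2, 3]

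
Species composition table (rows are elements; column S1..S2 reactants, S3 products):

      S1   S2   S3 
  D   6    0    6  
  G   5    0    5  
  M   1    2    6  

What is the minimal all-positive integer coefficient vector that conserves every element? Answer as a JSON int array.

Coefficients: [2, 5, 2]

D: 2·6+5·0 = 12 | 2·6 = 12
G: 2·5+5·0 = 10 | 2·5 = 10
M: 2·1+5·2 = 12 | 2·6 = 12
gcd(2,5,2) = 1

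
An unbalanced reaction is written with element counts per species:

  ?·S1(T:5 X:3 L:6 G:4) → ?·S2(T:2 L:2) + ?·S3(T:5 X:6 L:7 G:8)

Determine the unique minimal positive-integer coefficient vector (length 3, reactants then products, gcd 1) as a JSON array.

Coefficients: [4, 5, 2]

T: 4·5 = 20 | 5·2+2·5 = 20
X: 4·3 = 12 | 5·0+2·6 = 12
L: 4·6 = 24 | 5·2+2·7 = 24
G: 4·4 = 16 | 5·0+2·8 = 16
gcd(4,5,2) = 1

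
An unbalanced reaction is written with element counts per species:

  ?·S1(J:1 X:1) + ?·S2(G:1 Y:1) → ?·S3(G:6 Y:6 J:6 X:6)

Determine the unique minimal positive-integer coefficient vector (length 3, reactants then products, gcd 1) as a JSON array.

G: 6·0+6·1 = 6 | 1·6 = 6
Y: 6·0+6·1 = 6 | 1·6 = 6
J: 6·1+6·0 = 6 | 1·6 = 6
X: 6·1+6·0 = 6 | 1·6 = 6
gcd(6,6,1) = 1

Coefficients: [6, 6, 1]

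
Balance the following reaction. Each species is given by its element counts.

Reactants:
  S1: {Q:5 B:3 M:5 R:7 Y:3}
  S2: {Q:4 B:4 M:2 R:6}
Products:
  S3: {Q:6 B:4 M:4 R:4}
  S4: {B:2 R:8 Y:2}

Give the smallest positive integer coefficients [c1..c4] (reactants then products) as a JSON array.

Coefficients: [2, 5, 5, 3]

Q: 2·5+5·4 = 30 | 5·6+3·0 = 30
B: 2·3+5·4 = 26 | 5·4+3·2 = 26
M: 2·5+5·2 = 20 | 5·4+3·0 = 20
R: 2·7+5·6 = 44 | 5·4+3·8 = 44
Y: 2·3+5·0 = 6 | 5·0+3·2 = 6
gcd(2,5,5,3) = 1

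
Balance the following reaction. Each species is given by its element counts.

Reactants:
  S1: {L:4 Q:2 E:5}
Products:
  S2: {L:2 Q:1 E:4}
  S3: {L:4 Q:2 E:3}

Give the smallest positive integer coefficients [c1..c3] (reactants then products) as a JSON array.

Coefficients: [5, 4, 3]

L: 5·4 = 20 | 4·2+3·4 = 20
Q: 5·2 = 10 | 4·1+3·2 = 10
E: 5·5 = 25 | 4·4+3·3 = 25
gcd(5,4,3) = 1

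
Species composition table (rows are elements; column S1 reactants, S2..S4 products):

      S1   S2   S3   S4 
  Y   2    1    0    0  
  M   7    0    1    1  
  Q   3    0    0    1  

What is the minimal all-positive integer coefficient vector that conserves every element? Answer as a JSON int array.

Y: 1·2 = 2 | 2·1+4·0+3·0 = 2
M: 1·7 = 7 | 2·0+4·1+3·1 = 7
Q: 1·3 = 3 | 2·0+4·0+3·1 = 3
gcd(1,2,4,3) = 1

Coefficients: [1, 2, 4, 3]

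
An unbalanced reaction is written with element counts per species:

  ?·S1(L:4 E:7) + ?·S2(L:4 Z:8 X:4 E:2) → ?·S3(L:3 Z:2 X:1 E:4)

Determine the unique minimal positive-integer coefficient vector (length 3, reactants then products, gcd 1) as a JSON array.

L: 2·4+1·4 = 12 | 4·3 = 12
Z: 2·0+1·8 = 8 | 4·2 = 8
X: 2·0+1·4 = 4 | 4·1 = 4
E: 2·7+1·2 = 16 | 4·4 = 16
gcd(2,1,4) = 1

Coefficients: [2, 1, 4]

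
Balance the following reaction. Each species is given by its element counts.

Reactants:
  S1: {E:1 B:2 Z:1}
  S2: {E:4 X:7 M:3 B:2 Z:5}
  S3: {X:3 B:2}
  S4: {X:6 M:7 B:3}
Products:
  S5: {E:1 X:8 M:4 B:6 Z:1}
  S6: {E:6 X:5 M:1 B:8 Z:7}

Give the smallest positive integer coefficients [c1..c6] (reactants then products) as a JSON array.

E: 6·1+1·4+6·0+2·0 = 10 | 4·1+1·6 = 10
X: 6·0+1·7+6·3+2·6 = 37 | 4·8+1·5 = 37
M: 6·0+1·3+6·0+2·7 = 17 | 4·4+1·1 = 17
B: 6·2+1·2+6·2+2·3 = 32 | 4·6+1·8 = 32
Z: 6·1+1·5+6·0+2·0 = 11 | 4·1+1·7 = 11
gcd(6,1,6,2,4,1) = 1

Coefficients: [6, 1, 6, 2, 4, 1]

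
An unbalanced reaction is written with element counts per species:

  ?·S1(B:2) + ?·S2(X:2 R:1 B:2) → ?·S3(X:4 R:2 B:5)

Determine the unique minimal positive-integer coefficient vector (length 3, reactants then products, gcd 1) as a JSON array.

Coefficients: [1, 4, 2]

X: 1·0+4·2 = 8 | 2·4 = 8
R: 1·0+4·1 = 4 | 2·2 = 4
B: 1·2+4·2 = 10 | 2·5 = 10
gcd(1,4,2) = 1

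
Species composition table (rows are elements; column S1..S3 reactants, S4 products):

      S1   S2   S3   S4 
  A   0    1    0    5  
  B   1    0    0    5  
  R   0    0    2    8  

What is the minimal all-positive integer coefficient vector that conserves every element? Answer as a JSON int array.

A: 5·0+5·1+4·0 = 5 | 1·5 = 5
B: 5·1+5·0+4·0 = 5 | 1·5 = 5
R: 5·0+5·0+4·2 = 8 | 1·8 = 8
gcd(5,5,4,1) = 1

Coefficients: [5, 5, 4, 1]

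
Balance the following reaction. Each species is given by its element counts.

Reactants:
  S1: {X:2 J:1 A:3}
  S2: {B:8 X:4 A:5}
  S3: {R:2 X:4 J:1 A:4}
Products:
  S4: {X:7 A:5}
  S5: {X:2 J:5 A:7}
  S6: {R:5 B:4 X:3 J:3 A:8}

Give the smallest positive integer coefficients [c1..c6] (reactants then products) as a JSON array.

Coefficients: [6, 1, 5, 4, 1, 2]

R: 6·0+1·0+5·2 = 10 | 4·0+1·0+2·5 = 10
B: 6·0+1·8+5·0 = 8 | 4·0+1·0+2·4 = 8
X: 6·2+1·4+5·4 = 36 | 4·7+1·2+2·3 = 36
J: 6·1+1·0+5·1 = 11 | 4·0+1·5+2·3 = 11
A: 6·3+1·5+5·4 = 43 | 4·5+1·7+2·8 = 43
gcd(6,1,5,4,1,2) = 1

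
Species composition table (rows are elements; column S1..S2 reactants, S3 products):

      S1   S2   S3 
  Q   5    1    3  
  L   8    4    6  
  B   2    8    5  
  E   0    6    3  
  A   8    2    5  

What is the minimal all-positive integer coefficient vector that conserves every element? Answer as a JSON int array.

Coefficients: [1, 1, 2]

Q: 1·5+1·1 = 6 | 2·3 = 6
L: 1·8+1·4 = 12 | 2·6 = 12
B: 1·2+1·8 = 10 | 2·5 = 10
E: 1·0+1·6 = 6 | 2·3 = 6
A: 1·8+1·2 = 10 | 2·5 = 10
gcd(1,1,2) = 1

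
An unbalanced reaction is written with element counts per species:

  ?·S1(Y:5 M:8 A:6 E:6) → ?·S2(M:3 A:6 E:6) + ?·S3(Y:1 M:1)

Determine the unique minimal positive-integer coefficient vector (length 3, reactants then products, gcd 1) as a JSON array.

Y: 1·5 = 5 | 1·0+5·1 = 5
M: 1·8 = 8 | 1·3+5·1 = 8
A: 1·6 = 6 | 1·6+5·0 = 6
E: 1·6 = 6 | 1·6+5·0 = 6
gcd(1,1,5) = 1

Coefficients: [1, 1, 5]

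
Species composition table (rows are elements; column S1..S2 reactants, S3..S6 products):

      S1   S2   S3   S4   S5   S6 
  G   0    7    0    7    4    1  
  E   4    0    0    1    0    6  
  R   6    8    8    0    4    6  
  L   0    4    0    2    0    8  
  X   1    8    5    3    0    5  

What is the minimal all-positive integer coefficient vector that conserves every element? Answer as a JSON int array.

G: 4·0+6·7 = 42 | 6·0+4·7+3·4+2·1 = 42
E: 4·4+6·0 = 16 | 6·0+4·1+3·0+2·6 = 16
R: 4·6+6·8 = 72 | 6·8+4·0+3·4+2·6 = 72
L: 4·0+6·4 = 24 | 6·0+4·2+3·0+2·8 = 24
X: 4·1+6·8 = 52 | 6·5+4·3+3·0+2·5 = 52
gcd(4,6,6,4,3,2) = 1

Coefficients: [4, 6, 6, 4, 3, 2]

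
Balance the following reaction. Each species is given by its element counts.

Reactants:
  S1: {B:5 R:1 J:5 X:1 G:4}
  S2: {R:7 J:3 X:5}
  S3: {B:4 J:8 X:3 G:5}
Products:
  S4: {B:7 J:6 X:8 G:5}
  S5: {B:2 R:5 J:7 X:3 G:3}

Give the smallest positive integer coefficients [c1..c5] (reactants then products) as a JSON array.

Coefficients: [1, 2, 2, 1, 3]

B: 1·5+2·0+2·4 = 13 | 1·7+3·2 = 13
R: 1·1+2·7+2·0 = 15 | 1·0+3·5 = 15
J: 1·5+2·3+2·8 = 27 | 1·6+3·7 = 27
X: 1·1+2·5+2·3 = 17 | 1·8+3·3 = 17
G: 1·4+2·0+2·5 = 14 | 1·5+3·3 = 14
gcd(1,2,2,1,3) = 1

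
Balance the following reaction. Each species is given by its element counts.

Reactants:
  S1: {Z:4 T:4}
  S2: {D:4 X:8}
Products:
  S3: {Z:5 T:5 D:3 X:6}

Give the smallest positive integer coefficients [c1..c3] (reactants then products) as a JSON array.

Z: 5·4+3·0 = 20 | 4·5 = 20
T: 5·4+3·0 = 20 | 4·5 = 20
D: 5·0+3·4 = 12 | 4·3 = 12
X: 5·0+3·8 = 24 | 4·6 = 24
gcd(5,3,4) = 1

Coefficients: [5, 3, 4]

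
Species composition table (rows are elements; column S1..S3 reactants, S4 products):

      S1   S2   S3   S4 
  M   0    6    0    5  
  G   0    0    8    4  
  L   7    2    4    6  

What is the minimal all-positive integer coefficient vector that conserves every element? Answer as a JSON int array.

M: 2·0+5·6+3·0 = 30 | 6·5 = 30
G: 2·0+5·0+3·8 = 24 | 6·4 = 24
L: 2·7+5·2+3·4 = 36 | 6·6 = 36
gcd(2,5,3,6) = 1

Coefficients: [2, 5, 3, 6]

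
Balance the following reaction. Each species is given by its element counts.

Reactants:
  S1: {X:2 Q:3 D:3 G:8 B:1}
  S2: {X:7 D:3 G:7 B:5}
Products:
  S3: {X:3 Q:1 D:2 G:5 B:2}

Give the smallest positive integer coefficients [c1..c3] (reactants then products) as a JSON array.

Coefficients: [1, 1, 3]

X: 1·2+1·7 = 9 | 3·3 = 9
Q: 1·3+1·0 = 3 | 3·1 = 3
D: 1·3+1·3 = 6 | 3·2 = 6
G: 1·8+1·7 = 15 | 3·5 = 15
B: 1·1+1·5 = 6 | 3·2 = 6
gcd(1,1,3) = 1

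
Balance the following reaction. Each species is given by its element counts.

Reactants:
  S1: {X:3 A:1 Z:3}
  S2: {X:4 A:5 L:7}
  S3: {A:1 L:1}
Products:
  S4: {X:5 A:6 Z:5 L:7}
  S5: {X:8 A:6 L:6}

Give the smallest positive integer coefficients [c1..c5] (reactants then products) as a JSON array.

Coefficients: [5, 4, 5, 3, 2]

X: 5·3+4·4+5·0 = 31 | 3·5+2·8 = 31
A: 5·1+4·5+5·1 = 30 | 3·6+2·6 = 30
Z: 5·3+4·0+5·0 = 15 | 3·5+2·0 = 15
L: 5·0+4·7+5·1 = 33 | 3·7+2·6 = 33
gcd(5,4,5,3,2) = 1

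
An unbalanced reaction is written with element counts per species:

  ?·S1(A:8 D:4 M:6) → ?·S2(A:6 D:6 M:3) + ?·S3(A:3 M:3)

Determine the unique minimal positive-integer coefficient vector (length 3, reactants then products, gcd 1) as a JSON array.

A: 3·8 = 24 | 2·6+4·3 = 24
D: 3·4 = 12 | 2·6+4·0 = 12
M: 3·6 = 18 | 2·3+4·3 = 18
gcd(3,2,4) = 1

Coefficients: [3, 2, 4]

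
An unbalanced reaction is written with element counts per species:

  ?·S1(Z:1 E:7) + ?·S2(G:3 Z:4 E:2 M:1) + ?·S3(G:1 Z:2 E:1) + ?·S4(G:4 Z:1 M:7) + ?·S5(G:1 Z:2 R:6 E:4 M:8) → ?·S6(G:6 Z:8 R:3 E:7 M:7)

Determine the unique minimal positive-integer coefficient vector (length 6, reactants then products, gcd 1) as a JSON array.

Coefficients: [1, 5, 3, 1, 2, 4]

G: 1·0+5·3+3·1+1·4+2·1 = 24 | 4·6 = 24
Z: 1·1+5·4+3·2+1·1+2·2 = 32 | 4·8 = 32
R: 1·0+5·0+3·0+1·0+2·6 = 12 | 4·3 = 12
E: 1·7+5·2+3·1+1·0+2·4 = 28 | 4·7 = 28
M: 1·0+5·1+3·0+1·7+2·8 = 28 | 4·7 = 28
gcd(1,5,3,1,2,4) = 1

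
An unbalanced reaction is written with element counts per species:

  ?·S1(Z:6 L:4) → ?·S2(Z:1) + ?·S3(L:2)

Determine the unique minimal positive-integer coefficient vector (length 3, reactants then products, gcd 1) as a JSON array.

Z: 1·6 = 6 | 6·1+2·0 = 6
L: 1·4 = 4 | 6·0+2·2 = 4
gcd(1,6,2) = 1

Coefficients: [1, 6, 2]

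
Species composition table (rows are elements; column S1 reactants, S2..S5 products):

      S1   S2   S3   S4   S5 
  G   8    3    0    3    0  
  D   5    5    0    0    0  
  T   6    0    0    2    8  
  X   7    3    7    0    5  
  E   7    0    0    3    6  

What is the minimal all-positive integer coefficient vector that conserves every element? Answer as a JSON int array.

G: 3·8 = 24 | 3·3+1·0+5·3+1·0 = 24
D: 3·5 = 15 | 3·5+1·0+5·0+1·0 = 15
T: 3·6 = 18 | 3·0+1·0+5·2+1·8 = 18
X: 3·7 = 21 | 3·3+1·7+5·0+1·5 = 21
E: 3·7 = 21 | 3·0+1·0+5·3+1·6 = 21
gcd(3,3,1,5,1) = 1

Coefficients: [3, 3, 1, 5, 1]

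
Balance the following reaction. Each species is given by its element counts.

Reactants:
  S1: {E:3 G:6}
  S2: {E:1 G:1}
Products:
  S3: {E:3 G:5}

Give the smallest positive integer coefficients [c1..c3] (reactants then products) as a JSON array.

Coefficients: [2, 3, 3]

E: 2·3+3·1 = 9 | 3·3 = 9
G: 2·6+3·1 = 15 | 3·5 = 15
gcd(2,3,3) = 1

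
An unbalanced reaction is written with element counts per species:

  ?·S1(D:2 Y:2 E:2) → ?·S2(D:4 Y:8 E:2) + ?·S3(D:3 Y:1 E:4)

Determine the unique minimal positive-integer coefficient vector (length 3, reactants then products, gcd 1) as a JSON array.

D: 5·2 = 10 | 1·4+2·3 = 10
Y: 5·2 = 10 | 1·8+2·1 = 10
E: 5·2 = 10 | 1·2+2·4 = 10
gcd(5,1,2) = 1

Coefficients: [5, 1, 2]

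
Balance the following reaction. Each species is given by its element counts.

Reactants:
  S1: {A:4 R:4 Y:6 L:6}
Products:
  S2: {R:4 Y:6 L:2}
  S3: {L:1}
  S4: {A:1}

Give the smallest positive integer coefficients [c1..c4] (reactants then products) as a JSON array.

A: 1·4 = 4 | 1·0+4·0+4·1 = 4
R: 1·4 = 4 | 1·4+4·0+4·0 = 4
Y: 1·6 = 6 | 1·6+4·0+4·0 = 6
L: 1·6 = 6 | 1·2+4·1+4·0 = 6
gcd(1,1,4,4) = 1

Coefficients: [1, 1, 4, 4]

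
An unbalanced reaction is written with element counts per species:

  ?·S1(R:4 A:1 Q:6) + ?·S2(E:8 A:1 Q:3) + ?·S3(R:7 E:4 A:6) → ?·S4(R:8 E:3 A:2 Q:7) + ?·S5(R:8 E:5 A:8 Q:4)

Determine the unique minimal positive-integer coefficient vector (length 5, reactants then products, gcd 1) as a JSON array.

R: 5·4+1·0+4·7 = 48 | 3·8+3·8 = 48
E: 5·0+1·8+4·4 = 24 | 3·3+3·5 = 24
A: 5·1+1·1+4·6 = 30 | 3·2+3·8 = 30
Q: 5·6+1·3+4·0 = 33 | 3·7+3·4 = 33
gcd(5,1,4,3,3) = 1

Coefficients: [5, 1, 4, 3, 3]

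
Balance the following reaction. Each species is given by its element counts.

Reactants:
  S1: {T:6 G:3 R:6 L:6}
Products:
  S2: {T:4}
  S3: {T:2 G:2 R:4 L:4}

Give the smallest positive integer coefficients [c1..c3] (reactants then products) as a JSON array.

Coefficients: [4, 3, 6]

T: 4·6 = 24 | 3·4+6·2 = 24
G: 4·3 = 12 | 3·0+6·2 = 12
R: 4·6 = 24 | 3·0+6·4 = 24
L: 4·6 = 24 | 3·0+6·4 = 24
gcd(4,3,6) = 1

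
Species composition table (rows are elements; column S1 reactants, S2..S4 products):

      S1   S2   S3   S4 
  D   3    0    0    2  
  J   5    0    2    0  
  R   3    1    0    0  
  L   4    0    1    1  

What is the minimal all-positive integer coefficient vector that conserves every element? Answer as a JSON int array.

Coefficients: [2, 6, 5, 3]

D: 2·3 = 6 | 6·0+5·0+3·2 = 6
J: 2·5 = 10 | 6·0+5·2+3·0 = 10
R: 2·3 = 6 | 6·1+5·0+3·0 = 6
L: 2·4 = 8 | 6·0+5·1+3·1 = 8
gcd(2,6,5,3) = 1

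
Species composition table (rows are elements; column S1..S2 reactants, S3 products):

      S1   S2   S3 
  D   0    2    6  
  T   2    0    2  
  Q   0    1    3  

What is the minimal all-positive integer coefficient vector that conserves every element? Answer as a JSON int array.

D: 1·0+3·2 = 6 | 1·6 = 6
T: 1·2+3·0 = 2 | 1·2 = 2
Q: 1·0+3·1 = 3 | 1·3 = 3
gcd(1,3,1) = 1

Coefficients: [1, 3, 1]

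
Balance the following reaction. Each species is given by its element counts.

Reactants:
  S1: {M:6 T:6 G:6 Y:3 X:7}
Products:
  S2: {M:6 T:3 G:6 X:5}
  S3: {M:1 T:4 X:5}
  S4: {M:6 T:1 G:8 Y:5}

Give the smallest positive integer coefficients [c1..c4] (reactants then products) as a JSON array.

M: 5·6 = 30 | 1·6+6·1+3·6 = 30
T: 5·6 = 30 | 1·3+6·4+3·1 = 30
G: 5·6 = 30 | 1·6+6·0+3·8 = 30
Y: 5·3 = 15 | 1·0+6·0+3·5 = 15
X: 5·7 = 35 | 1·5+6·5+3·0 = 35
gcd(5,1,6,3) = 1

Coefficients: [5, 1, 6, 3]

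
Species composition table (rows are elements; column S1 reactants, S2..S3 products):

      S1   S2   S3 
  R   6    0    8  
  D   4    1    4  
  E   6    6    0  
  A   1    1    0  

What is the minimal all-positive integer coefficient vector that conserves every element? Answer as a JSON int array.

Coefficients: [4, 4, 3]

R: 4·6 = 24 | 4·0+3·8 = 24
D: 4·4 = 16 | 4·1+3·4 = 16
E: 4·6 = 24 | 4·6+3·0 = 24
A: 4·1 = 4 | 4·1+3·0 = 4
gcd(4,4,3) = 1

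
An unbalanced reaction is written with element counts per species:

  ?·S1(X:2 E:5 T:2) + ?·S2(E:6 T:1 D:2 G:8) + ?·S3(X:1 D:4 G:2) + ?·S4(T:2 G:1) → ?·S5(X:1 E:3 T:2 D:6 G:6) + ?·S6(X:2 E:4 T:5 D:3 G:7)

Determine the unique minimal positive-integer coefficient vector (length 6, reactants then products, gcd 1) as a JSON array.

X: 1·2+2·0+5·1+6·0 = 7 | 3·1+2·2 = 7
E: 1·5+2·6+5·0+6·0 = 17 | 3·3+2·4 = 17
T: 1·2+2·1+5·0+6·2 = 16 | 3·2+2·5 = 16
D: 1·0+2·2+5·4+6·0 = 24 | 3·6+2·3 = 24
G: 1·0+2·8+5·2+6·1 = 32 | 3·6+2·7 = 32
gcd(1,2,5,6,3,2) = 1

Coefficients: [1, 2, 5, 6, 3, 2]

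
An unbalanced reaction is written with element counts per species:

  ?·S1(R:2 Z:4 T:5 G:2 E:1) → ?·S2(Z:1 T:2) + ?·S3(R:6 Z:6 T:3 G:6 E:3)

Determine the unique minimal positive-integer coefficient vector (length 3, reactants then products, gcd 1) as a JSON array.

R: 3·2 = 6 | 6·0+1·6 = 6
Z: 3·4 = 12 | 6·1+1·6 = 12
T: 3·5 = 15 | 6·2+1·3 = 15
G: 3·2 = 6 | 6·0+1·6 = 6
E: 3·1 = 3 | 6·0+1·3 = 3
gcd(3,6,1) = 1

Coefficients: [3, 6, 1]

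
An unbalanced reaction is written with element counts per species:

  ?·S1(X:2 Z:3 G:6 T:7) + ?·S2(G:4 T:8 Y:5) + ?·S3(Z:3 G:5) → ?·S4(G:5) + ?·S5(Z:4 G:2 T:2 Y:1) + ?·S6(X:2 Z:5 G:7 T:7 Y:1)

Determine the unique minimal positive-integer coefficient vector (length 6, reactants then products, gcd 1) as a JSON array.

X: 1·2+1·0+6·0 = 2 | 5·0+4·0+1·2 = 2
Z: 1·3+1·0+6·3 = 21 | 5·0+4·4+1·5 = 21
G: 1·6+1·4+6·5 = 40 | 5·5+4·2+1·7 = 40
T: 1·7+1·8+6·0 = 15 | 5·0+4·2+1·7 = 15
Y: 1·0+1·5+6·0 = 5 | 5·0+4·1+1·1 = 5
gcd(1,1,6,5,4,1) = 1

Coefficients: [1, 1, 6, 5, 4, 1]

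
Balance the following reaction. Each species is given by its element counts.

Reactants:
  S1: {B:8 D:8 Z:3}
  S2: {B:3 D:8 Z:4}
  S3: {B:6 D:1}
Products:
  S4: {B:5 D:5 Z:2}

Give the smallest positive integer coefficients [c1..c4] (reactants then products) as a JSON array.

Coefficients: [2, 1, 1, 5]

B: 2·8+1·3+1·6 = 25 | 5·5 = 25
D: 2·8+1·8+1·1 = 25 | 5·5 = 25
Z: 2·3+1·4+1·0 = 10 | 5·2 = 10
gcd(2,1,1,5) = 1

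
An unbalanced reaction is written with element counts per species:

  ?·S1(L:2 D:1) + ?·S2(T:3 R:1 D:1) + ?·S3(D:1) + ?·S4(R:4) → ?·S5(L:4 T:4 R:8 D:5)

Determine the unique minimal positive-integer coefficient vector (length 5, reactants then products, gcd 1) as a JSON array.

Coefficients: [6, 4, 5, 5, 3]

L: 6·2+4·0+5·0+5·0 = 12 | 3·4 = 12
T: 6·0+4·3+5·0+5·0 = 12 | 3·4 = 12
R: 6·0+4·1+5·0+5·4 = 24 | 3·8 = 24
D: 6·1+4·1+5·1+5·0 = 15 | 3·5 = 15
gcd(6,4,5,5,3) = 1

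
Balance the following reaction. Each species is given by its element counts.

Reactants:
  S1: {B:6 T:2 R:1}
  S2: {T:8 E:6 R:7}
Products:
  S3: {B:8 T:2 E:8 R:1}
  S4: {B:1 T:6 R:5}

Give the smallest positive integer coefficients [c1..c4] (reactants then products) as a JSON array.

Coefficients: [5, 4, 3, 6]

B: 5·6+4·0 = 30 | 3·8+6·1 = 30
T: 5·2+4·8 = 42 | 3·2+6·6 = 42
E: 5·0+4·6 = 24 | 3·8+6·0 = 24
R: 5·1+4·7 = 33 | 3·1+6·5 = 33
gcd(5,4,3,6) = 1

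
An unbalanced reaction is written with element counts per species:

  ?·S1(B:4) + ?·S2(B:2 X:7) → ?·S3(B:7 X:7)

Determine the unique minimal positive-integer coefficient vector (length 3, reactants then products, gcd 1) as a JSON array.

B: 5·4+4·2 = 28 | 4·7 = 28
X: 5·0+4·7 = 28 | 4·7 = 28
gcd(5,4,4) = 1

Coefficients: [5, 4, 4]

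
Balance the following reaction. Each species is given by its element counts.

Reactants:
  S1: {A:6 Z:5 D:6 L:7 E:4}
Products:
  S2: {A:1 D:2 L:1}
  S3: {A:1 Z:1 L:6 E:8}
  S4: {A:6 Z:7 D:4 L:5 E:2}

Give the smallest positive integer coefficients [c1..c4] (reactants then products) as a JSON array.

Coefficients: [3, 5, 1, 2]

A: 3·6 = 18 | 5·1+1·1+2·6 = 18
Z: 3·5 = 15 | 5·0+1·1+2·7 = 15
D: 3·6 = 18 | 5·2+1·0+2·4 = 18
L: 3·7 = 21 | 5·1+1·6+2·5 = 21
E: 3·4 = 12 | 5·0+1·8+2·2 = 12
gcd(3,5,1,2) = 1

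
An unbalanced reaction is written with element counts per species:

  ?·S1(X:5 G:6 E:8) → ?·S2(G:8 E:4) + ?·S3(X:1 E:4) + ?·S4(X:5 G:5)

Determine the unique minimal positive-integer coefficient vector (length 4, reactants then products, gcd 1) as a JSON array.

X: 3·5 = 15 | 1·0+5·1+2·5 = 15
G: 3·6 = 18 | 1·8+5·0+2·5 = 18
E: 3·8 = 24 | 1·4+5·4+2·0 = 24
gcd(3,1,5,2) = 1

Coefficients: [3, 1, 5, 2]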